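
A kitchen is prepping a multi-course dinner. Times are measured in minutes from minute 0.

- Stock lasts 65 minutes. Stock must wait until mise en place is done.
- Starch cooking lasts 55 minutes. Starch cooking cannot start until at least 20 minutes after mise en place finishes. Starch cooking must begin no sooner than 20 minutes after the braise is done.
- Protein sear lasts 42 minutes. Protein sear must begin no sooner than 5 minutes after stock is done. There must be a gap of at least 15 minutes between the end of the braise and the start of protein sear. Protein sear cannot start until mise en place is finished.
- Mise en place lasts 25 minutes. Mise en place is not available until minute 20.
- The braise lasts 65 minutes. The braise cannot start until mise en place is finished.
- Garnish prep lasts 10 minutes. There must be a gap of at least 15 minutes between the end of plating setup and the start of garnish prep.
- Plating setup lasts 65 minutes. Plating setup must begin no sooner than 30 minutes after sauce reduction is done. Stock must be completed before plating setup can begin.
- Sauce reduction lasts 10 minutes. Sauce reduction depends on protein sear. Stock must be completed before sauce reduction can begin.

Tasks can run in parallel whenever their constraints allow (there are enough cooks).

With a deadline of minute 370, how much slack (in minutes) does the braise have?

After its own release at minute 20, mise en place can start at minute 20 and finishes at minute 45.
After mise en place (finishes minute 45), the braise can start at minute 45 and finishes at minute 110.

Working backward from the deadline:
Nothing follows garnish prep; the deadline of minute 370 is its only limit. It must start by 370 − 10 = minute 360.
Since garnish prep (must start by minute 360, minus 15-minute gap → minute 345) depends on it, plating setup must finish by minute 345. Backing off its 65-minute duration gives a latest start of minute 280.
Sauce reduction must finish before plating setup (must start by minute 280, minus 30-minute gap → minute 250). With a 10-minute duration, sauce reduction must start by 250 − 10 = minute 240.
Protein sear feeds into sauce reduction (must start by minute 240); so protein sear must finish by minute 240 and therefore start by minute 198.
Starch cooking has no dependents, so it just needs to finish by minute 370. Starting by 370 − 55 = minute 315 achieves that.
For the braise: protein sear (must start by minute 198, minus 15-minute gap → minute 183); starch cooking (must start by minute 315, minus 20-minute gap → minute 295). The most restrictive is minute 183; with a 65-minute duration, the braise must start by minute 118.
So the braise can start as early as minute 45 and as late as minute 118, giving 118 − 45 = 73 minutes of slack.

73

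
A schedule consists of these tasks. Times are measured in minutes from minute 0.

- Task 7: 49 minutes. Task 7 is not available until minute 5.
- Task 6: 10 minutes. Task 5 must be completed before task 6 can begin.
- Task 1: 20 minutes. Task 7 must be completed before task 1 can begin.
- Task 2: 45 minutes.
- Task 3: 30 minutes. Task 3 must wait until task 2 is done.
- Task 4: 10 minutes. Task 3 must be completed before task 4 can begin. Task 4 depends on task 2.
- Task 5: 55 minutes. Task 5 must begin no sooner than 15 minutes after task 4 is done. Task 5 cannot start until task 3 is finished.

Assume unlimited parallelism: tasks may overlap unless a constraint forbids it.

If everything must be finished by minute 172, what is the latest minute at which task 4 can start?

82

Task 6 has no dependents, so it just needs to finish by minute 172. Starting by 172 − 10 = minute 162 achieves that.
Since task 6 (must start by minute 162) depends on it, task 5 must finish by minute 162. Backing off its 55-minute duration gives a latest start of minute 107.
Since task 5 (must start by minute 107, minus 15-minute gap → minute 92) depends on it, task 4 must finish by minute 92. Backing off its 10-minute duration gives a latest start of minute 82.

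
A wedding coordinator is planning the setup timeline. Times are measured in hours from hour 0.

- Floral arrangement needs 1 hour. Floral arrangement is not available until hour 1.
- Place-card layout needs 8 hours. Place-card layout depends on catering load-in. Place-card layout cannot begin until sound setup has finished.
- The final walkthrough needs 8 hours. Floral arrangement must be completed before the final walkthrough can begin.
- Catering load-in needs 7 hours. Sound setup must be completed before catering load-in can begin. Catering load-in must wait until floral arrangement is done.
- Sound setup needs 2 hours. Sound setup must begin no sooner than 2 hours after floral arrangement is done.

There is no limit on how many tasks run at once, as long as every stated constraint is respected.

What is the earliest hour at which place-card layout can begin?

13

Floral arrangement cannot begin until its own release at hour 1. It runs from hour 1 to 1 + 1 = hour 2.
Sound setup cannot begin until floral arrangement (finishes hour 2, plus 2-hour gap → hour 4). It runs from hour 4 to 4 + 2 = hour 6.
Catering load-in needs all of sound setup (finishes hour 6); floral arrangement (finishes hour 2). That puts its earliest start at hour 6; it finishes at 6 + 7 = hour 13.
Place-card layout waits on catering load-in (finishes hour 13); sound setup (finishes hour 6). The latest of these is hour 13, which is the earliest place-card layout can start.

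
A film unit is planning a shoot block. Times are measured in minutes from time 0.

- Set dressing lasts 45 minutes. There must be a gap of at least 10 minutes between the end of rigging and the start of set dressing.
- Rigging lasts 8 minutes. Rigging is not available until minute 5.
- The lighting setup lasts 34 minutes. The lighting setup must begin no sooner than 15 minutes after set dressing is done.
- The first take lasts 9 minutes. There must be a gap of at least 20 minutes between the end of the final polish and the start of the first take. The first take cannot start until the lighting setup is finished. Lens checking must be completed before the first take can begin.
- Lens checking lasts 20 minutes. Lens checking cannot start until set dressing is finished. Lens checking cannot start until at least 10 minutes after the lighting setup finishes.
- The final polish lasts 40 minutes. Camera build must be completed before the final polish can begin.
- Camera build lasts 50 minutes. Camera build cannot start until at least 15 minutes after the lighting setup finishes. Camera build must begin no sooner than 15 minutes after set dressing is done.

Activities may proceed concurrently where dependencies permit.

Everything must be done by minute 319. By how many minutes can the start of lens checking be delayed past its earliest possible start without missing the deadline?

163

After its own release at minute 5, rigging can start at minute 5 and finishes at minute 13.
Set dressing cannot begin until rigging (finishes minute 13, plus 10-minute gap → minute 23). It runs from minute 23 to 23 + 45 = minute 68.
After set dressing (finishes minute 68, plus 15-minute gap → minute 83), the lighting setup can start at minute 83 and finishes at minute 117.
For lens checking: set dressing (finishes minute 68); the lighting setup (finishes minute 117, plus 10-minute gap → minute 127). Taking the maximum gives a start of minute 127, and it finishes at 127 + 20 = minute 147.

Working backward from the deadline:
Nothing follows the first take; the deadline of minute 319 is its only limit. It must start by 319 − 9 = minute 310.
Since the first take (must start by minute 310) depends on it, lens checking must finish by minute 310. Backing off its 20-minute duration gives a latest start of minute 290.
So lens checking can start as early as minute 127 and as late as minute 290, giving 290 − 127 = 163 minutes of slack.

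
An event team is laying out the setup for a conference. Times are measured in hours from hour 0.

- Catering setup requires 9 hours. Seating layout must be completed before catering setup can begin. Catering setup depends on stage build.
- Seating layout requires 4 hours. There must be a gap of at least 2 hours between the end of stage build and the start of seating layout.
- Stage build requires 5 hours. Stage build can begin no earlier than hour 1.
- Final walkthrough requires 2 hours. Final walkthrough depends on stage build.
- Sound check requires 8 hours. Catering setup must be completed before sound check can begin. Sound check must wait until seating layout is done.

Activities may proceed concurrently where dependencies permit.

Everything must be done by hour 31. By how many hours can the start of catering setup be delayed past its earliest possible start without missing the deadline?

2

Stage build cannot begin until its own release at hour 1. It runs from hour 1 to 1 + 5 = hour 6.
Seating layout cannot begin until stage build (finishes hour 6, plus 2-hour gap → hour 8). It runs from hour 8 to 8 + 4 = hour 12.
Catering setup cannot start until seating layout (finishes hour 12); stage build (finishes hour 6). The controlling bound is hour 12, so catering setup finishes at 12 + 9 = hour 21.

Working backward from the deadline:
Sound check has no dependents, so it just needs to finish by hour 31. Starting by 31 − 8 = hour 23 achieves that.
Catering setup feeds into sound check (must start by hour 23); so catering setup must finish by hour 23 and therefore start by hour 14.
So catering setup can start as early as hour 12 and as late as hour 14, giving 14 − 12 = 2 hours of slack.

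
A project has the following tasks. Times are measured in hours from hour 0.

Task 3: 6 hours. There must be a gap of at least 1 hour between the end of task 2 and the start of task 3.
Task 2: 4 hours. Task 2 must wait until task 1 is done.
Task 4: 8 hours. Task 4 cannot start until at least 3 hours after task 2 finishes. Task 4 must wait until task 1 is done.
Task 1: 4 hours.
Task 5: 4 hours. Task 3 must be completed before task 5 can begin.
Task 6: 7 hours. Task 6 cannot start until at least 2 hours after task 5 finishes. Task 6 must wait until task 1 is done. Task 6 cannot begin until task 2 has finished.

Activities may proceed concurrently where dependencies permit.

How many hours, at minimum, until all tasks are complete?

Task 1 has no prerequisites, so it starts at hour 0 and finishes at hour 4.
Task 2 waits on task 1 (finishes hour 4), so it starts at hour 4 and finishes at 4 + 4 = hour 8.
Task 4 cannot start until task 2 (finishes hour 8, plus 3-hour gap → hour 11); task 1 (finishes hour 4). The controlling bound is hour 11, so task 4 finishes at 11 + 8 = hour 19.
Task 3 cannot begin until task 2 (finishes hour 8, plus 1-hour gap → hour 9). It runs from hour 9 to 9 + 6 = hour 15.
Task 5 waits on task 3 (finishes hour 15), so it starts at hour 15 and finishes at 15 + 4 = hour 19.
For task 6: task 5 (finishes hour 19, plus 2-hour gap → hour 21); task 1 (finishes hour 4); task 2 (finishes hour 8). Taking the maximum gives a start of hour 21, and it finishes at 21 + 7 = hour 28.
All tasks are finished once the last one completes. Finish times: Task 1 at 4, Task 2 at 8, Task 3 at 15, Task 4 at 19, Task 5 at 19, Task 6 at 28. The latest is hour 28.

28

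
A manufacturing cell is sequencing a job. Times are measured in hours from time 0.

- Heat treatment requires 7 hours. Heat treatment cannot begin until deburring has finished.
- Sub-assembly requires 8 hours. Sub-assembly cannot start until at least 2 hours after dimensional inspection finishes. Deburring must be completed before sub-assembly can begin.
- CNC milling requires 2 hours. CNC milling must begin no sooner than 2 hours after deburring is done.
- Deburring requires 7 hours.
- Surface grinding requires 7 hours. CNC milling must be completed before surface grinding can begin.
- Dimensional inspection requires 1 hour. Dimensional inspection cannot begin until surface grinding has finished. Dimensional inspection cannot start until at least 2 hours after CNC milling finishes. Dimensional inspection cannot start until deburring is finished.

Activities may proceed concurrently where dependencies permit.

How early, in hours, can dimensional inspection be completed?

Deburring has no prerequisites, so it starts at hour 0 and finishes at hour 7.
After deburring (finishes hour 7, plus 2-hour gap → hour 9), CNC milling can start at hour 9 and finishes at hour 11.
Surface grinding waits on CNC milling (finishes hour 11), so it starts at hour 11 and finishes at 11 + 7 = hour 18.
Dimensional inspection needs all of surface grinding (finishes hour 18); CNC milling (finishes hour 11, plus 2-hour gap → hour 13); deburring (finishes hour 7). That puts its earliest start at hour 18; it finishes at 18 + 1 = hour 19.

19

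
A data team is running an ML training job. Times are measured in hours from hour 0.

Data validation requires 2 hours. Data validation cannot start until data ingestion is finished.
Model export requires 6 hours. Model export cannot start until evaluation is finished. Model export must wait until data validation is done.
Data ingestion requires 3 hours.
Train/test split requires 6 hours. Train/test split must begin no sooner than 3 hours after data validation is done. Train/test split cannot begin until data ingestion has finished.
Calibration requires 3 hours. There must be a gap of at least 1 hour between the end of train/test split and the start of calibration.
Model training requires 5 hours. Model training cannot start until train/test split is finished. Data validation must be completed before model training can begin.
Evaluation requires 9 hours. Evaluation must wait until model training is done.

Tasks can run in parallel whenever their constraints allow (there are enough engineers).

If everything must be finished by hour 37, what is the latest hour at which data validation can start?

Model export must finish by hour 37; it takes 6 hours, so it must start by 37 − 6 = hour 31.
Evaluation has to be done before model export (must start by hour 31). That means finishing by hour 31, i.e. starting by 31 − 9 = hour 22.
Model training has to be done before evaluation (must start by hour 22). That means finishing by hour 22, i.e. starting by 22 − 5 = hour 17.
Nothing follows calibration; the deadline of hour 37 is its only limit. It must start by 37 − 3 = hour 34.
For train/test split: model training (must start by hour 17); calibration (must start by hour 34, minus 1-hour gap → hour 33). The most restrictive is hour 17; with a 6-hour duration, train/test split must start by hour 11.
Data validation must finish in time for train/test split (must start by hour 11, minus 3-hour gap → hour 8); model training (must start by hour 17); model export (must start by hour 31). The tightest is hour 8, so data validation must start by 8 − 2 = hour 6.

6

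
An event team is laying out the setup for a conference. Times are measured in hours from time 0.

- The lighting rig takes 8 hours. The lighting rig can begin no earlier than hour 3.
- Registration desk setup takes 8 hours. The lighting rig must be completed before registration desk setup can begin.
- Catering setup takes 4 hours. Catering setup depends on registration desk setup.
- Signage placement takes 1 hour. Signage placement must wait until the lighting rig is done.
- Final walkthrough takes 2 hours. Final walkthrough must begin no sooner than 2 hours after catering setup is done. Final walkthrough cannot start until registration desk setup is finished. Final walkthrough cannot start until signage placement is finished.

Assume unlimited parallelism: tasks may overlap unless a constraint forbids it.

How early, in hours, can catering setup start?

19

After its own release at hour 3, the lighting rig can start at hour 3 and finishes at hour 11.
After the lighting rig (finishes hour 11), registration desk setup can start at hour 11 and finishes at hour 19.
Catering setup waits on registration desk setup (finishes hour 19), so the earliest it can start is hour 19.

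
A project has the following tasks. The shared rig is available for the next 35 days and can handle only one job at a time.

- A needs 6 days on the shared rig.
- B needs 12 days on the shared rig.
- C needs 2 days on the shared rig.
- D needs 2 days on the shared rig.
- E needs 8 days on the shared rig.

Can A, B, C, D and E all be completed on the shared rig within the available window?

Yes

Running back to back, the jobs need 6 + 12 + 2 + 2 + 8 = 30 days on the shared rig.
Since 30 ≤ 35, they fit within the window.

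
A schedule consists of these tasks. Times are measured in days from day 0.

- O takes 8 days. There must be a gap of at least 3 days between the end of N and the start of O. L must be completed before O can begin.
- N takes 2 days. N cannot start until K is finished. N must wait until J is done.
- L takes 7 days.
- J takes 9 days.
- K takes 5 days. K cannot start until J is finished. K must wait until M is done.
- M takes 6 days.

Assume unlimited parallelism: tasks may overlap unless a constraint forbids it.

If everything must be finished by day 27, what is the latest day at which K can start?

O must finish by day 27; it takes 8 days, so it must start by 27 − 8 = day 19.
N has to be done before O (must start by day 19, minus 3-day gap → day 16). That means finishing by day 16, i.e. starting by 16 − 2 = day 14.
K must finish before N (must start by day 14). With a 5-day duration, K must start by 14 − 5 = day 9.

9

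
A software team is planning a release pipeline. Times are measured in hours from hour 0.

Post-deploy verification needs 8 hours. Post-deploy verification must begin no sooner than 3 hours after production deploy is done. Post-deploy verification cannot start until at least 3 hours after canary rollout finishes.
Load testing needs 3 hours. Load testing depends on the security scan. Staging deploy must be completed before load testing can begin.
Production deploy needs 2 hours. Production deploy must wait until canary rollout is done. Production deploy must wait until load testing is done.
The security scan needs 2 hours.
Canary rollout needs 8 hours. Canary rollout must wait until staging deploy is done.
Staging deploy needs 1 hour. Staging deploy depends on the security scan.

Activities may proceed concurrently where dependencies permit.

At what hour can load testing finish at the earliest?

The security scan can start immediately at hour 0; it finishes at hour 2.
Staging deploy cannot begin until the security scan (finishes hour 2). It runs from hour 2 to 2 + 1 = hour 3.
Load testing cannot start until the security scan (finishes hour 2); staging deploy (finishes hour 3). The controlling bound is hour 3, so load testing finishes at 3 + 3 = hour 6.

6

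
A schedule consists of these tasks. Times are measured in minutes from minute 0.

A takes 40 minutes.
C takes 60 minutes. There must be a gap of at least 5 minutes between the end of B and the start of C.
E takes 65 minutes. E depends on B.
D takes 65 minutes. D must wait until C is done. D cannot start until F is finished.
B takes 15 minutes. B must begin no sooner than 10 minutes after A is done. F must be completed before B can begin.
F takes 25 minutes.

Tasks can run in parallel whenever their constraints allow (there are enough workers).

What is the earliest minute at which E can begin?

F has no prerequisites, so it starts at minute 0 and finishes at minute 25.
Nothing blocks A, so it runs from minute 0 to minute 40.
For B: A (finishes minute 40, plus 10-minute gap → minute 50); F (finishes minute 25). Taking the maximum gives a start of minute 50, and it finishes at 50 + 15 = minute 65.
E waits on B (finishes minute 65), so the earliest it can start is minute 65.

65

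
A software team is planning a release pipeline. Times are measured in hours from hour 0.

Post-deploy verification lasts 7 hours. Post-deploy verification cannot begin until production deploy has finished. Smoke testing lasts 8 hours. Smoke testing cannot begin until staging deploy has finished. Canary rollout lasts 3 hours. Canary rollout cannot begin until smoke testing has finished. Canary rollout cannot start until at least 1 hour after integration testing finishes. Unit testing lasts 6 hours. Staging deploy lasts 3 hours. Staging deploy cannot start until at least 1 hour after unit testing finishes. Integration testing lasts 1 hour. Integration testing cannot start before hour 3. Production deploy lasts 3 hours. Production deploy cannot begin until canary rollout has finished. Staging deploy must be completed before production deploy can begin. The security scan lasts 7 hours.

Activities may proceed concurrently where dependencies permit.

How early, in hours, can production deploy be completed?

Integration testing cannot begin until its own release at hour 3. It runs from hour 3 to 3 + 1 = hour 4.
Nothing blocks unit testing, so it runs from hour 0 to hour 6.
Staging deploy waits on unit testing (finishes hour 6, plus 1-hour gap → hour 7), so it starts at hour 7 and finishes at 7 + 3 = hour 10.
Smoke testing waits on staging deploy (finishes hour 10), so it starts at hour 10 and finishes at 10 + 8 = hour 18.
Canary rollout needs all of smoke testing (finishes hour 18); integration testing (finishes hour 4, plus 1-hour gap → hour 5). That puts its earliest start at hour 18; it finishes at 18 + 3 = hour 21.
Production deploy cannot start until canary rollout (finishes hour 21); staging deploy (finishes hour 10). The controlling bound is hour 21, so production deploy finishes at 21 + 3 = hour 24.

24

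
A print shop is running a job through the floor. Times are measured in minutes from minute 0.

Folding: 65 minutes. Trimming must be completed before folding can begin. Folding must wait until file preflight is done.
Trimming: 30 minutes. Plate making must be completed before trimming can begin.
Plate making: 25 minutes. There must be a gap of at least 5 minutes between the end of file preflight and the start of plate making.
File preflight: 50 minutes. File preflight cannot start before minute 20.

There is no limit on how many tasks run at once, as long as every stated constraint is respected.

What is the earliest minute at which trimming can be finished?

130

After its own release at minute 20, file preflight can start at minute 20 and finishes at minute 70.
Plate making cannot begin until file preflight (finishes minute 70, plus 5-minute gap → minute 75). It runs from minute 75 to 75 + 25 = minute 100.
After plate making (finishes minute 100), trimming can start at minute 100 and finishes at minute 130.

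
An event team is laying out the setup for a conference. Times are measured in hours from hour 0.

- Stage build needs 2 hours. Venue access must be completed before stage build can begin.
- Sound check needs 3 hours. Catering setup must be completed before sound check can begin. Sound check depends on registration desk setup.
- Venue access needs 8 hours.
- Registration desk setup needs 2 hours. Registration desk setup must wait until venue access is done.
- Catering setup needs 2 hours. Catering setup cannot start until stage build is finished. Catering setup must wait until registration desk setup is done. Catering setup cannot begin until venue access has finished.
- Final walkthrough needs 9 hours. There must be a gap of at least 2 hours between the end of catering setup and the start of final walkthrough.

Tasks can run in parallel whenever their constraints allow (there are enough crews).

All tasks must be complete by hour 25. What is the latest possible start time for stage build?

Sound check has no dependents, so it just needs to finish by hour 25. Starting by 25 − 3 = hour 22 achieves that.
To finish by hour 25, final walkthrough (duration 9) must start no later than hour 16.
Catering setup must finish in time for sound check (must start by hour 22); final walkthrough (must start by hour 16, minus 2-hour gap → hour 14). The tightest is hour 14, so catering setup must start by 14 − 2 = hour 12.
Stage build must finish before catering setup (must start by hour 12). With a 2-hour duration, stage build must start by 12 − 2 = hour 10.

10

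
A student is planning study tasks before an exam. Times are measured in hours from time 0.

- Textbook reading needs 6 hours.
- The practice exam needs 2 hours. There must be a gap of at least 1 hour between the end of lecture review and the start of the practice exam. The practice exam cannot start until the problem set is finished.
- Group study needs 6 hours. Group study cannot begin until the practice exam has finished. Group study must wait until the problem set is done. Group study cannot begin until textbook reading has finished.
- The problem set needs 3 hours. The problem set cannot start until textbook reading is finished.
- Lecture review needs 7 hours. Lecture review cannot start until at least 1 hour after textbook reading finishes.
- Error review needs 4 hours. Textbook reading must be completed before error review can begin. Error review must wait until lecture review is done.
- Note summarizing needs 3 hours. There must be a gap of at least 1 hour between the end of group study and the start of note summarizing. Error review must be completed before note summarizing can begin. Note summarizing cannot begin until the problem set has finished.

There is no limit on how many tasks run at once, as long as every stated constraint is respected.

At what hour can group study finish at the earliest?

Textbook reading has no prerequisites, so it starts at hour 0 and finishes at hour 6.
After textbook reading (finishes hour 6), the problem set can start at hour 6 and finishes at hour 9.
Lecture review cannot begin until textbook reading (finishes hour 6, plus 1-hour gap → hour 7). It runs from hour 7 to 7 + 7 = hour 14.
For the practice exam: lecture review (finishes hour 14, plus 1-hour gap → hour 15); the problem set (finishes hour 9). Taking the maximum gives a start of hour 15, and it finishes at 15 + 2 = hour 17.
Group study needs all of the practice exam (finishes hour 17); the problem set (finishes hour 9); textbook reading (finishes hour 6). That puts its earliest start at hour 17; it finishes at 17 + 6 = hour 23.

23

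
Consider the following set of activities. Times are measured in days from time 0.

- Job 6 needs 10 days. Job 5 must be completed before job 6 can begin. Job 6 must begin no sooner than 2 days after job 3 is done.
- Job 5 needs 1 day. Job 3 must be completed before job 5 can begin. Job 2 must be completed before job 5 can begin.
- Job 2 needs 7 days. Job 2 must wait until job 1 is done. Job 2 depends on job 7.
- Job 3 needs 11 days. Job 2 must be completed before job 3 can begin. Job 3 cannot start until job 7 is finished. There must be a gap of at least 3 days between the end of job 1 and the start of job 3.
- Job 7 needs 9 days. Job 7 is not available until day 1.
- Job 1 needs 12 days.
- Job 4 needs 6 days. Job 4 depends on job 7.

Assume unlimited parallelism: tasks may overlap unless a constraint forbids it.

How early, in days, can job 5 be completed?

31

After its own release at day 1, job 7 can start at day 1 and finishes at day 10.
Nothing blocks job 1, so it runs from day 0 to day 12.
For job 2: job 1 (finishes day 12); job 7 (finishes day 10). Taking the maximum gives a start of day 12, and it finishes at 12 + 7 = day 19.
Job 3 needs all of job 2 (finishes day 19); job 7 (finishes day 10); job 1 (finishes day 12, plus 3-day gap → day 15). That puts its earliest start at day 19; it finishes at 19 + 11 = day 30.
Job 5 cannot start until job 3 (finishes day 30); job 2 (finishes day 19). The controlling bound is day 30, so job 5 finishes at 30 + 1 = day 31.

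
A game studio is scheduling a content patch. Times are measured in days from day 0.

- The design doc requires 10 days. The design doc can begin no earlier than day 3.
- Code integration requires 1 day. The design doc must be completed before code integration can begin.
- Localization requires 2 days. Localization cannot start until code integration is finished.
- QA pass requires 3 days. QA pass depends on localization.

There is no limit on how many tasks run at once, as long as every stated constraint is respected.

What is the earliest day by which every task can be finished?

19

The design doc cannot begin until its own release at day 3. It runs from day 3 to 3 + 10 = day 13.
Code integration cannot begin until the design doc (finishes day 13). It runs from day 13 to 13 + 1 = day 14.
Localization cannot begin until code integration (finishes day 14). It runs from day 14 to 14 + 2 = day 16.
QA pass waits on localization (finishes day 16), so it starts at day 16 and finishes at 16 + 3 = day 19.
All tasks are finished once the last one completes. Finish times: The design doc at 13, Code integration at 14, Localization at 16, QA pass at 19. The latest is day 19.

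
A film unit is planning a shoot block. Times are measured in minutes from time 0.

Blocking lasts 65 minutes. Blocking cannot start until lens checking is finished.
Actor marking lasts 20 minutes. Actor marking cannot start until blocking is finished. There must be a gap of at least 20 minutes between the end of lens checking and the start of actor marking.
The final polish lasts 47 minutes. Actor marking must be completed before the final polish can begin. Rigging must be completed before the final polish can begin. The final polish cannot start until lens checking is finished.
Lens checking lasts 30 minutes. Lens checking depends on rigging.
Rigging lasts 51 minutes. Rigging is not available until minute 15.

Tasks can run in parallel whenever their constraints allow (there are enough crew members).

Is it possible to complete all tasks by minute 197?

Rigging cannot begin until its own release at minute 15. It runs from minute 15 to 15 + 51 = minute 66.
Lens checking cannot begin until rigging (finishes minute 66). It runs from minute 66 to 66 + 30 = minute 96.
Blocking cannot begin until lens checking (finishes minute 96). It runs from minute 96 to 96 + 65 = minute 161.
For actor marking: blocking (finishes minute 161); lens checking (finishes minute 96, plus 20-minute gap → minute 116). Taking the maximum gives a start of minute 161, and it finishes at 161 + 20 = minute 181.
The final polish has to wait for actor marking (finishes minute 181); rigging (finishes minute 66); lens checking (finishes minute 96). The latest of these is minute 181, so the final polish runs minute 181 to 181 + 47 = minute 228.
The earliest everything can be done is minute 228, which is after the deadline of 197, so it is not possible.

No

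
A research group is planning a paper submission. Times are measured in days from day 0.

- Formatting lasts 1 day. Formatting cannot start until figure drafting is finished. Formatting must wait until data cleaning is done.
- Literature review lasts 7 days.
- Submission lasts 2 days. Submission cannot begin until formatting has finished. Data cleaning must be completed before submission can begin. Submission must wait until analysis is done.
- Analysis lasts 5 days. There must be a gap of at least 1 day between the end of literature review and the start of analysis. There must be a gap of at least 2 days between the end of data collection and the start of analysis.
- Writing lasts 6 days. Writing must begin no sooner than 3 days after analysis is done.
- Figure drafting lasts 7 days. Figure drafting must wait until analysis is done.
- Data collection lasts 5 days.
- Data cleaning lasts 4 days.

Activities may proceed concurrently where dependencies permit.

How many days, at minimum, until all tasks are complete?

23

Nothing blocks data cleaning, so it runs from day 0 to day 4.
Nothing blocks data collection, so it runs from day 0 to day 5.
Nothing blocks literature review, so it runs from day 0 to day 7.
Analysis cannot start until literature review (finishes day 7, plus 1-day gap → day 8); data collection (finishes day 5, plus 2-day gap → day 7). The controlling bound is day 8, so analysis finishes at 8 + 5 = day 13.
Writing waits on analysis (finishes day 13, plus 3-day gap → day 16), so it starts at day 16 and finishes at 16 + 6 = day 22.
Figure drafting cannot begin until analysis (finishes day 13). It runs from day 13 to 13 + 7 = day 20.
Formatting cannot start until figure drafting (finishes day 20); data cleaning (finishes day 4). The controlling bound is day 20, so formatting finishes at 20 + 1 = day 21.
Submission cannot start until formatting (finishes day 21); data cleaning (finishes day 4); analysis (finishes day 13). The controlling bound is day 21, so submission finishes at 21 + 2 = day 23.
All tasks are finished once the last one completes. Finish times: Literature review at 7, Data collection at 5, Data cleaning at 4, Analysis at 13, Figure drafting at 20, Writing at 22, Formatting at 21, Submission at 23. The latest is day 23.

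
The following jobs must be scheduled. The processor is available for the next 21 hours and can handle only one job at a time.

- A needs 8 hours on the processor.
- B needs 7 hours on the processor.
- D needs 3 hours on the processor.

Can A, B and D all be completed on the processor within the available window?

Running back to back, the jobs need 8 + 7 + 3 = 18 hours on the processor.
Since 18 ≤ 21, they fit within the window.

Yes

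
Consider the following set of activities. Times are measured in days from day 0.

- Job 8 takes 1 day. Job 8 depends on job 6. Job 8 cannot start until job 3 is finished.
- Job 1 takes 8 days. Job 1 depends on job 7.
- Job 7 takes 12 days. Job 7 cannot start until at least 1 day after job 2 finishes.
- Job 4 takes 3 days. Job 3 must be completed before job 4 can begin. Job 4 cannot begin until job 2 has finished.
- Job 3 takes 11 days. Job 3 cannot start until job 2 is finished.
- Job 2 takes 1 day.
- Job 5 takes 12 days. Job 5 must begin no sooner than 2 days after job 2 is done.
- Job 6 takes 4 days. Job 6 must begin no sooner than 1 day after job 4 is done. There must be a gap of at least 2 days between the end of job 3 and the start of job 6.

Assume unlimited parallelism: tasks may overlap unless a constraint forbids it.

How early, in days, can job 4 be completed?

Nothing blocks job 2, so it runs from day 0 to day 1.
Job 3 cannot begin until job 2 (finishes day 1). It runs from day 1 to 1 + 11 = day 12.
Job 4 has to wait for job 3 (finishes day 12); job 2 (finishes day 1). The latest of these is day 12, so job 4 runs day 12 to 12 + 3 = day 15.

15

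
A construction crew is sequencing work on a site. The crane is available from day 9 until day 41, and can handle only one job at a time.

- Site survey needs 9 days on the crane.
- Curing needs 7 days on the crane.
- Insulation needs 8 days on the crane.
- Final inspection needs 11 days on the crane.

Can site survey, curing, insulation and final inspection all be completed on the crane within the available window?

No

The crane window is 41 − 9 = 32 days.
Running back to back, the jobs need 9 + 7 + 8 + 11 = 35 days on the crane.
Since 35 > 32, they cannot all fit.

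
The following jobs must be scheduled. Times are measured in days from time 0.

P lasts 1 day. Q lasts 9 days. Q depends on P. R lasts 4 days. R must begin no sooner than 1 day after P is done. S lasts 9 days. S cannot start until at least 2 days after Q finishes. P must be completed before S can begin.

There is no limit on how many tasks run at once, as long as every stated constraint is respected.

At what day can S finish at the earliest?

21

P can start immediately at day 0; it finishes at day 1.
Q waits on P (finishes day 1), so it starts at day 1 and finishes at 1 + 9 = day 10.
For S: Q (finishes day 10, plus 2-day gap → day 12); P (finishes day 1). Taking the maximum gives a start of day 12, and it finishes at 12 + 9 = day 21.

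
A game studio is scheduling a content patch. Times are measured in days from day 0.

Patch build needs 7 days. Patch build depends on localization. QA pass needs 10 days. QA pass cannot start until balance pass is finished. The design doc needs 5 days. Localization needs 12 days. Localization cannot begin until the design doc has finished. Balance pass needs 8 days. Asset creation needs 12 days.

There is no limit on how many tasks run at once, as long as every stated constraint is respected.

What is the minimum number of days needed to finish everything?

24

Balance pass can start immediately at day 0; it finishes at day 8.
QA pass waits on balance pass (finishes day 8), so it starts at day 8 and finishes at 8 + 10 = day 18.
Nothing blocks asset creation, so it runs from day 0 to day 12.
The design doc has no prerequisites, so it starts at day 0 and finishes at day 5.
Localization cannot begin until the design doc (finishes day 5). It runs from day 5 to 5 + 12 = day 17.
Patch build cannot begin until localization (finishes day 17). It runs from day 17 to 17 + 7 = day 24.
All tasks are finished once the last one completes. Finish times: The design doc at 5, Asset creation at 12, Balance pass at 8, Localization at 17, QA pass at 18, Patch build at 24. The latest is day 24.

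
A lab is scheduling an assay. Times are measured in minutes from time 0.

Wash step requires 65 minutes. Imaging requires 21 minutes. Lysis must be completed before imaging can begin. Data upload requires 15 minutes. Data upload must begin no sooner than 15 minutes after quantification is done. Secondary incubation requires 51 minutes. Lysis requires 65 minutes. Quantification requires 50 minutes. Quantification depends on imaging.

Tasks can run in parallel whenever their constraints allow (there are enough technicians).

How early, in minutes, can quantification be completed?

136

Lysis has no prerequisites, so it starts at minute 0 and finishes at minute 65.
Imaging waits on lysis (finishes minute 65), so it starts at minute 65 and finishes at 65 + 21 = minute 86.
After imaging (finishes minute 86), quantification can start at minute 86 and finishes at minute 136.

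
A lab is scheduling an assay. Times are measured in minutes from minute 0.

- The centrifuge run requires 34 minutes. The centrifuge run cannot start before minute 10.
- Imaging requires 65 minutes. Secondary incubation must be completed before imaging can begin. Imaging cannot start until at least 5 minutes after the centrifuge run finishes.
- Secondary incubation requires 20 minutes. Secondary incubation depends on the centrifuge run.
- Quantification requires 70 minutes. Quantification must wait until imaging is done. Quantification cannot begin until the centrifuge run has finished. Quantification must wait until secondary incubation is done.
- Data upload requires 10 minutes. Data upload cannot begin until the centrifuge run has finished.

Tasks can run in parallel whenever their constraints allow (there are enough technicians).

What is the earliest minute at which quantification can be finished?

199

The centrifuge run cannot begin until its own release at minute 10. It runs from minute 10 to 10 + 34 = minute 44.
After the centrifuge run (finishes minute 44), secondary incubation can start at minute 44 and finishes at minute 64.
For imaging: secondary incubation (finishes minute 64); the centrifuge run (finishes minute 44, plus 5-minute gap → minute 49). Taking the maximum gives a start of minute 64, and it finishes at 64 + 65 = minute 129.
For quantification: imaging (finishes minute 129); the centrifuge run (finishes minute 44); secondary incubation (finishes minute 64). Taking the maximum gives a start of minute 129, and it finishes at 129 + 70 = minute 199.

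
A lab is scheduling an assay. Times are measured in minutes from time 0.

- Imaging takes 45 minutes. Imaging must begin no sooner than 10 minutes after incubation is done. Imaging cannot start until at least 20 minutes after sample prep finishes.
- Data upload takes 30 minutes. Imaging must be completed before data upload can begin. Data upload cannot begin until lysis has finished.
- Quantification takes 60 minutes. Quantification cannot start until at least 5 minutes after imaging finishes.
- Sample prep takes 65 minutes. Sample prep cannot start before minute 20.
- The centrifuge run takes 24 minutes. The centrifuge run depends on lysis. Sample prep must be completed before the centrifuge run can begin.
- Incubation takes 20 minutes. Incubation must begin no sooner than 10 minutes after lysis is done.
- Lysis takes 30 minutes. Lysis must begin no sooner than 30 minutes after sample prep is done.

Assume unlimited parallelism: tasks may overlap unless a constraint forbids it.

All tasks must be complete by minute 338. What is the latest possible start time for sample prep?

Nothing follows quantification; the deadline of minute 338 is its only limit. It must start by 338 − 60 = minute 278.
Nothing follows data upload; the deadline of minute 338 is its only limit. It must start by 338 − 30 = minute 308.
Imaging has several dependents: quantification (must start by minute 278, minus 5-minute gap → minute 273); data upload (must start by minute 308). The earliest of those limits is minute 273, so imaging must start by 273 − 45 = minute 228.
Incubation has to be done before imaging (must start by minute 228, minus 10-minute gap → minute 218). That means finishing by minute 218, i.e. starting by 218 − 20 = minute 198.
Nothing follows the centrifuge run; the deadline of minute 338 is its only limit. It must start by 338 − 24 = minute 314.
Lysis has several dependents: incubation (must start by minute 198, minus 10-minute gap → minute 188); the centrifuge run (must start by minute 314); data upload (must start by minute 308). The earliest of those limits is minute 188, so lysis must start by 188 − 30 = minute 158.
Sample prep has several dependents: lysis (must start by minute 158, minus 30-minute gap → minute 128); the centrifuge run (must start by minute 314); imaging (must start by minute 228, minus 20-minute gap → minute 208). The earliest of those limits is minute 128, so sample prep must start by 128 − 65 = minute 63.

63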